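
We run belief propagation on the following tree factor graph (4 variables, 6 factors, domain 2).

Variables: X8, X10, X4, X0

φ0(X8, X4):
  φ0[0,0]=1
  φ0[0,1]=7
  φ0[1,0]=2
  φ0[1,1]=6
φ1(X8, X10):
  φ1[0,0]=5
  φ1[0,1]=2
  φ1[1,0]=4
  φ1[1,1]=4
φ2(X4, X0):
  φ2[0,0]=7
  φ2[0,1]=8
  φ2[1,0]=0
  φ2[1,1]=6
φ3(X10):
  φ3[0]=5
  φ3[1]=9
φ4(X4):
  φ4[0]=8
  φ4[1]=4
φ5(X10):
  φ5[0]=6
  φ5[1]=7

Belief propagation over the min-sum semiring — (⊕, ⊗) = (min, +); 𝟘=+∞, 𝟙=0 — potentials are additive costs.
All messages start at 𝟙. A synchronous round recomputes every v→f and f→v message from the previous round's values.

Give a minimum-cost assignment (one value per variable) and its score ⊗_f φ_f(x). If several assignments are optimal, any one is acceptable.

assignment: (X8=1, X10=0, X4=1, X0=0); score = 25

init: all messages = 𝟙 over 2 values
r1 m[φ0→X8] = [1, 2]
r1 m[φ0→X4] = [1, 6]
r1 m[φ1→X8] = [2, 4]
r1 m[φ1→X10] = [4, 2]
r1 m[φ2→X4] = [7, 0]
r1 m[φ2→X0] = [0, 6]
r1 m[φ3→X10] = [5, 9]
r1 m[φ4→X4] = [8, 4]
r1 m[φ5→X10] = [6, 7]
r1 m[X8→φ0] = [0, 0]
r1 m[X8→φ1] = [0, 0]
r1 m[X10→φ1] = [0, 0]
r1 m[X10→φ3] = [0, 0]
r1 m[X10→φ5] = [0, 0]
r1 m[X4→φ0] = [0, 0]
r1 m[X4→φ2] = [0, 0]
r1 m[X4→φ4] = [0, 0]
r1 m[X0→φ2] = [0, 0]
r2 m[φ0→X8] = [1, 2]
r2 m[φ0→X4] = [1, 6]
r2 m[φ1→X8] = [2, 4]
r2 m[φ1→X10] = [4, 2]
r2 m[φ2→X4] = [7, 0]
r2 m[φ2→X0] = [0, 6]
r2 m[φ3→X10] = [5, 9]
r2 m[φ4→X4] = [8, 4]
r2 m[φ5→X10] = [6, 7]
r2 m[X8→φ0] = [2, 4]
r2 m[X8→φ1] = [1, 2]
r2 m[X10→φ1] = [11, 16]
r2 m[X10→φ3] = [10, 9]
r2 m[X10→φ5] = [9, 11]
r2 m[X4→φ0] = [15, 4]
r2 m[X4→φ2] = [9, 10]
r2 m[X4→φ4] = [8, 6]
r2 m[X0→φ2] = [0, 0]
r3 m[φ0→X8] = [11, 10]
r3 m[φ0→X4] = [3, 9]
r3 m[φ1→X8] = [16, 15]
r3 m[φ1→X10] = [6, 3]
r3 m[φ2→X4] = [7, 0]
r3 m[φ2→X0] = [10, 16]
r3 m[φ3→X10] = [5, 9]
r3 m[φ4→X4] = [8, 4]
r3 m[φ5→X10] = [6, 7]
r3 m[X8→φ0] = [2, 4]
r3 m[X8→φ1] = [1, 2]
r3 m[X10→φ1] = [11, 16]
r3 m[X10→φ3] = [10, 9]
r3 m[X10→φ5] = [9, 11]
r3 m[X4→φ0] = [15, 4]
r3 m[X4→φ2] = [9, 10]
r3 m[X4→φ4] = [8, 6]
r3 m[X0→φ2] = [0, 0]
r4 m[φ0→X8] = [11, 10]
r4 m[φ0→X4] = [3, 9]
r4 m[φ1→X8] = [16, 15]
r4 m[φ1→X10] = [6, 3]
r4 m[φ2→X4] = [7, 0]
r4 m[φ2→X0] = [10, 16]
r4 m[φ3→X10] = [5, 9]
r4 m[φ4→X4] = [8, 4]
r4 m[φ5→X10] = [6, 7]
r4 m[X8→φ0] = [16, 15]
r4 m[X8→φ1] = [11, 10]
r4 m[X10→φ1] = [11, 16]
r4 m[X10→φ3] = [12, 10]
r4 m[X10→φ5] = [11, 12]
r4 m[X4→φ0] = [15, 4]
r4 m[X4→φ2] = [11, 13]
r4 m[X4→φ4] = [10, 9]
r4 m[X0→φ2] = [0, 0]
r5 m[φ0→X8] = [11, 10]
r5 m[φ0→X4] = [17, 21]
r5 m[φ1→X8] = [16, 15]
r5 m[φ1→X10] = [14, 13]
r5 m[φ2→X4] = [7, 0]
r5 m[φ2→X0] = [13, 19]
r5 m[φ3→X10] = [5, 9]
r5 m[φ4→X4] = [8, 4]
r5 m[φ5→X10] = [6, 7]
r5 m[X8→φ0] = [16, 15]
r5 m[X8→φ1] = [11, 10]
r5 m[X10→φ1] = [11, 16]
r5 m[X10→φ3] = [12, 10]
r5 m[X10→φ5] = [11, 12]
r5 m[X4→φ0] = [15, 4]
r5 m[X4→φ2] = [11, 13]
r5 m[X4→φ4] = [10, 9]
r5 m[X0→φ2] = [0, 0]
r6 m[φ0→X8] = [11, 10]
r6 m[φ0→X4] = [17, 21]
r6 m[φ1→X8] = [16, 15]
r6 m[φ1→X10] = [14, 13]
r6 m[φ2→X4] = [7, 0]
r6 m[φ2→X0] = [13, 19]
r6 m[φ3→X10] = [5, 9]
r6 m[φ4→X4] = [8, 4]
r6 m[φ5→X10] = [6, 7]
r6 m[X8→φ0] = [16, 15]
r6 m[X8→φ1] = [11, 10]
r6 m[X10→φ1] = [11, 16]
r6 m[X10→φ3] = [20, 20]
r6 m[X10→φ5] = [19, 22]
r6 m[X4→φ0] = [15, 4]
r6 m[X4→φ2] = [25, 25]
r6 m[X4→φ4] = [24, 21]
r6 m[X0→φ2] = [0, 0]
r7 m[φ0→X8] = [11, 10]
r7 m[φ0→X4] = [17, 21]
r7 m[φ1→X8] = [16, 15]
r7 m[φ1→X10] = [14, 13]
r7 m[φ2→X4] = [7, 0]
r7 m[φ2→X0] = [25, 31]
r7 m[φ3→X10] = [5, 9]
r7 m[φ4→X4] = [8, 4]
r7 m[φ5→X10] = [6, 7]
r7 m[X8→φ0] = [16, 15]
r7 m[X8→φ1] = [11, 10]
r7 m[X10→φ1] = [11, 16]
r7 m[X10→φ3] = [20, 20]
r7 m[X10→φ5] = [19, 22]
r7 m[X4→φ0] = [15, 4]
r7 m[X4→φ2] = [25, 25]
r7 m[X4→φ4] = [24, 21]
r7 m[X0→φ2] = [0, 0]
r8 m[φ0→X8] = [11, 10]
r8 m[φ0→X4] = [17, 21]
r8 m[φ1→X8] = [16, 15]
r8 m[φ1→X10] = [14, 13]
r8 m[φ2→X4] = [7, 0]
r8 m[φ2→X0] = [25, 31]
r8 m[φ3→X10] = [5, 9]
r8 m[φ4→X4] = [8, 4]
r8 m[φ5→X10] = [6, 7]
r8 m[X8→φ0] = [16, 15]
r8 m[X8→φ1] = [11, 10]
r8 m[X10→φ1] = [11, 16]
r8 m[X10→φ3] = [20, 20]
r8 m[X10→φ5] = [19, 22]
r8 m[X4→φ0] = [15, 4]
r8 m[X4→φ2] = [25, 25]
r8 m[X4→φ4] = [24, 21]
r8 m[X0→φ2] = [0, 0]
fixed point reached at round 8
traceback from X8: (X8=1, X10=0, X4=1, X0=0), score=25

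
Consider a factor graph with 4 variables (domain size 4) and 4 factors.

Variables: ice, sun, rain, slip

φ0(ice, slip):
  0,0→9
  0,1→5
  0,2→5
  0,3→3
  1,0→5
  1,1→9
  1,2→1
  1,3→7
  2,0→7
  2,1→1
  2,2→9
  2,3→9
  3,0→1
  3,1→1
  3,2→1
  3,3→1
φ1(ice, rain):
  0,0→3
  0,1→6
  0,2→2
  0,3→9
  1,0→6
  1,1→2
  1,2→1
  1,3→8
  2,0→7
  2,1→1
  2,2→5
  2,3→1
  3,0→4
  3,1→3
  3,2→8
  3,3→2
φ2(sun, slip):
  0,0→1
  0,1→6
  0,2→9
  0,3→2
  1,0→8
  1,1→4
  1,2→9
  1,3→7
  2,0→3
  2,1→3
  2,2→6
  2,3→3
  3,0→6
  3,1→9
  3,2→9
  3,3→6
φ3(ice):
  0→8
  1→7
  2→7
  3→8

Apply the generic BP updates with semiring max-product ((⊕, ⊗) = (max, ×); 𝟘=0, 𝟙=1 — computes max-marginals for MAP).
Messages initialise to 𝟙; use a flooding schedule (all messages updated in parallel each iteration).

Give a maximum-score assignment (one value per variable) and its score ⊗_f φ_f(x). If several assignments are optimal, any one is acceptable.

assignment: (ice=0, sun=1, rain=3, slip=0); score = 5184

init: all messages = 𝟙 over 4 values
r1 m[φ0→ice] = [9, 9, 9, 1]
r1 m[φ0→slip] = [9, 9, 9, 9]
r1 m[φ1→ice] = [9, 8, 7, 8]
r1 m[φ1→rain] = [7, 6, 8, 9]
r1 m[φ2→sun] = [9, 9, 6, 9]
r1 m[φ2→slip] = [8, 9, 9, 7]
r1 m[φ3→ice] = [8, 7, 7, 8]
r1 m[ice→φ0] = [1, 1, 1, 1]
r1 m[ice→φ1] = [1, 1, 1, 1]
r1 m[ice→φ3] = [1, 1, 1, 1]
r1 m[sun→φ2] = [1, 1, 1, 1]
r1 m[rain→φ1] = [1, 1, 1, 1]
r1 m[slip→φ0] = [1, 1, 1, 1]
r1 m[slip→φ2] = [1, 1, 1, 1]
r2 m[φ0→ice] = [9, 9, 9, 1]
r2 m[φ0→slip] = [9, 9, 9, 9]
r2 m[φ1→ice] = [9, 8, 7, 8]
r2 m[φ1→rain] = [7, 6, 8, 9]
r2 m[φ2→sun] = [9, 9, 6, 9]
r2 m[φ2→slip] = [8, 9, 9, 7]
r2 m[φ3→ice] = [8, 7, 7, 8]
r2 m[ice→φ0] = [72, 56, 49, 64]
r2 m[ice→φ1] = [72, 63, 63, 8]
r2 m[ice→φ3] = [81, 72, 63, 8]
r2 m[sun→φ2] = [1, 1, 1, 1]
r2 m[rain→φ1] = [1, 1, 1, 1]
r2 m[slip→φ0] = [8, 9, 9, 7]
r2 m[slip→φ2] = [9, 9, 9, 9]
r3 m[φ0→ice] = [72, 81, 81, 9]
r3 m[φ0→slip] = [648, 504, 441, 441]
r3 m[φ1→ice] = [9, 8, 7, 8]
r3 m[φ1→rain] = [441, 432, 315, 648]
r3 m[φ2→sun] = [81, 81, 54, 81]
r3 m[φ2→slip] = [8, 9, 9, 7]
r3 m[φ3→ice] = [8, 7, 7, 8]
r3 m[ice→φ0] = [72, 56, 49, 64]
r3 m[ice→φ1] = [72, 63, 63, 8]
r3 m[ice→φ3] = [81, 72, 63, 8]
r3 m[sun→φ2] = [1, 1, 1, 1]
r3 m[rain→φ1] = [1, 1, 1, 1]
r3 m[slip→φ0] = [8, 9, 9, 7]
r3 m[slip→φ2] = [9, 9, 9, 9]
r4 m[φ0→ice] = [72, 81, 81, 9]
r4 m[φ0→slip] = [648, 504, 441, 441]
r4 m[φ1→ice] = [9, 8, 7, 8]
r4 m[φ1→rain] = [441, 432, 315, 648]
r4 m[φ2→sun] = [81, 81, 54, 81]
r4 m[φ2→slip] = [8, 9, 9, 7]
r4 m[φ3→ice] = [8, 7, 7, 8]
r4 m[ice→φ0] = [72, 56, 49, 64]
r4 m[ice→φ1] = [576, 567, 567, 72]
r4 m[ice→φ3] = [648, 648, 567, 72]
r4 m[sun→φ2] = [1, 1, 1, 1]
r4 m[rain→φ1] = [1, 1, 1, 1]
r4 m[slip→φ0] = [8, 9, 9, 7]
r4 m[slip→φ2] = [648, 504, 441, 441]
r5 m[φ0→ice] = [72, 81, 81, 9]
r5 m[φ0→slip] = [648, 504, 441, 441]
r5 m[φ1→ice] = [9, 8, 7, 8]
r5 m[φ1→rain] = [3969, 3456, 2835, 5184]
r5 m[φ2→sun] = [3969, 5184, 2646, 4536]
r5 m[φ2→slip] = [8, 9, 9, 7]
r5 m[φ3→ice] = [8, 7, 7, 8]
r5 m[ice→φ0] = [72, 56, 49, 64]
r5 m[ice→φ1] = [576, 567, 567, 72]
r5 m[ice→φ3] = [648, 648, 567, 72]
r5 m[sun→φ2] = [1, 1, 1, 1]
r5 m[rain→φ1] = [1, 1, 1, 1]
r5 m[slip→φ0] = [8, 9, 9, 7]
r5 m[slip→φ2] = [648, 504, 441, 441]
r6 m[φ0→ice] = [72, 81, 81, 9]
r6 m[φ0→slip] = [648, 504, 441, 441]
r6 m[φ1→ice] = [9, 8, 7, 8]
r6 m[φ1→rain] = [3969, 3456, 2835, 5184]
r6 m[φ2→sun] = [3969, 5184, 2646, 4536]
r6 m[φ2→slip] = [8, 9, 9, 7]
r6 m[φ3→ice] = [8, 7, 7, 8]
r6 m[ice→φ0] = [72, 56, 49, 64]
r6 m[ice→φ1] = [576, 567, 567, 72]
r6 m[ice→φ3] = [648, 648, 567, 72]
r6 m[sun→φ2] = [1, 1, 1, 1]
r6 m[rain→φ1] = [1, 1, 1, 1]
r6 m[slip→φ0] = [8, 9, 9, 7]
r6 m[slip→φ2] = [648, 504, 441, 441]
fixed point reached at round 6
traceback from ice: (ice=0, sun=1, rain=3, slip=0), score=5184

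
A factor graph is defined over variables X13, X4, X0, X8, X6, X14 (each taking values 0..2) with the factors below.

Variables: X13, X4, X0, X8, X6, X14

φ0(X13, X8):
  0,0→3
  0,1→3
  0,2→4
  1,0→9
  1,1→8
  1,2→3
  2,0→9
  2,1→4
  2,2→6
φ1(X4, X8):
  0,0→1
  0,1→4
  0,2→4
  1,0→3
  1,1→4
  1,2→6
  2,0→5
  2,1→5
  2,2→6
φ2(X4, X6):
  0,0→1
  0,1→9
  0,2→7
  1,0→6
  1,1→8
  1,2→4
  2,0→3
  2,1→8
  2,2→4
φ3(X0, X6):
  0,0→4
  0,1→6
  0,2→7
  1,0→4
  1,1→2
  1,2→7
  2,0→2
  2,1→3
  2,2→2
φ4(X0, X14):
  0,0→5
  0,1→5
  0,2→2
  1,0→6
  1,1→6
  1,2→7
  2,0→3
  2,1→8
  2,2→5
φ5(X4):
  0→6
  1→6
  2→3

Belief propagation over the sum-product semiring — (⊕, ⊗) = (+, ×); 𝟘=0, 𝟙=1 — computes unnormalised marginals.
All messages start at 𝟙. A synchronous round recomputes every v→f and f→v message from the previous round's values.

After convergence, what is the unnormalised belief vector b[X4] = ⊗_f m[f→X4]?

init: all messages = 𝟙 over 3 values
r1 m[φ0→X13] = [10, 20, 19]
r1 m[φ0→X8] = [21, 15, 13]
r1 m[φ1→X4] = [9, 13, 16]
r1 m[φ1→X8] = [9, 13, 16]
r1 m[φ2→X4] = [17, 18, 15]
r1 m[φ2→X6] = [10, 25, 15]
r1 m[φ3→X0] = [17, 13, 7]
r1 m[φ3→X6] = [10, 11, 16]
r1 m[φ4→X0] = [12, 19, 16]
r1 m[φ4→X14] = [14, 19, 14]
r1 m[φ5→X4] = [6, 6, 3]
r1 m[X13→φ0] = [1, 1, 1]
r1 m[X4→φ1] = [1, 1, 1]
r1 m[X4→φ2] = [1, 1, 1]
r1 m[X4→φ5] = [1, 1, 1]
r1 m[X0→φ3] = [1, 1, 1]
r1 m[X0→φ4] = [1, 1, 1]
r1 m[X8→φ0] = [1, 1, 1]
r1 m[X8→φ1] = [1, 1, 1]
r1 m[X6→φ2] = [1, 1, 1]
r1 m[X6→φ3] = [1, 1, 1]
r1 m[X14→φ4] = [1, 1, 1]
r2 m[φ0→X13] = [10, 20, 19]
r2 m[φ0→X8] = [21, 15, 13]
r2 m[φ1→X4] = [9, 13, 16]
r2 m[φ1→X8] = [9, 13, 16]
r2 m[φ2→X4] = [17, 18, 15]
r2 m[φ2→X6] = [10, 25, 15]
r2 m[φ3→X0] = [17, 13, 7]
r2 m[φ3→X6] = [10, 11, 16]
r2 m[φ4→X0] = [12, 19, 16]
r2 m[φ4→X14] = [14, 19, 14]
r2 m[φ5→X4] = [6, 6, 3]
r2 m[X13→φ0] = [1, 1, 1]
r2 m[X4→φ1] = [102, 108, 45]
r2 m[X4→φ2] = [54, 78, 48]
r2 m[X4→φ5] = [153, 234, 240]
r2 m[X0→φ3] = [12, 19, 16]
r2 m[X0→φ4] = [17, 13, 7]
r2 m[X8→φ0] = [9, 13, 16]
r2 m[X8→φ1] = [21, 15, 13]
r2 m[X6→φ2] = [10, 11, 16]
r2 m[X6→φ3] = [10, 25, 15]
r2 m[X14→φ4] = [1, 1, 1]
r3 m[φ0→X13] = [130, 233, 229]
r3 m[φ0→X8] = [21, 15, 13]
r3 m[φ1→X4] = [133, 201, 258]
r3 m[φ1→X8] = [651, 1065, 1326]
r3 m[φ2→X4] = [221, 212, 182]
r3 m[φ2→X6] = [666, 1494, 882]
r3 m[φ3→X0] = [295, 195, 125]
r3 m[φ3→X6] = [156, 158, 249]
r3 m[φ4→X0] = [12, 19, 16]
r3 m[φ4→X14] = [184, 219, 160]
r3 m[φ5→X4] = [6, 6, 3]
r3 m[X13→φ0] = [1, 1, 1]
r3 m[X4→φ1] = [102, 108, 45]
r3 m[X4→φ2] = [54, 78, 48]
r3 m[X4→φ5] = [153, 234, 240]
r3 m[X0→φ3] = [12, 19, 16]
r3 m[X0→φ4] = [17, 13, 7]
r3 m[X8→φ0] = [9, 13, 16]
r3 m[X8→φ1] = [21, 15, 13]
r3 m[X6→φ2] = [10, 11, 16]
r3 m[X6→φ3] = [10, 25, 15]
r3 m[X14→φ4] = [1, 1, 1]
r4 m[φ0→X13] = [130, 233, 229]
r4 m[φ0→X8] = [21, 15, 13]
r4 m[φ1→X4] = [133, 201, 258]
r4 m[φ1→X8] = [651, 1065, 1326]
r4 m[φ2→X4] = [221, 212, 182]
r4 m[φ2→X6] = [666, 1494, 882]
r4 m[φ3→X0] = [295, 195, 125]
r4 m[φ3→X6] = [156, 158, 249]
r4 m[φ4→X0] = [12, 19, 16]
r4 m[φ4→X14] = [184, 219, 160]
r4 m[φ5→X4] = [6, 6, 3]
r4 m[X13→φ0] = [1, 1, 1]
r4 m[X4→φ1] = [1326, 1272, 546]
r4 m[X4→φ2] = [798, 1206, 774]
r4 m[X4→φ5] = [29393, 42612, 46956]
r4 m[X0→φ3] = [12, 19, 16]
r4 m[X0→φ4] = [295, 195, 125]
r4 m[X8→φ0] = [651, 1065, 1326]
r4 m[X8→φ1] = [21, 15, 13]
r4 m[X6→φ2] = [156, 158, 249]
r4 m[X6→φ3] = [666, 1494, 882]
r4 m[X14→φ4] = [1, 1, 1]
r5 m[φ0→X13] = [10452, 18357, 18075]
r5 m[φ0→X8] = [21, 15, 13]
r5 m[φ1→X4] = [133, 201, 258]
r5 m[φ1→X8] = [7872, 13122, 16212]
r5 m[φ2→X4] = [3321, 3196, 2728]
r5 m[φ2→X6] = [10356, 23022, 13506]
r5 m[φ3→X0] = [17802, 11826, 7578]
r5 m[φ3→X6] = [156, 158, 249]
r5 m[φ4→X0] = [12, 19, 16]
r5 m[φ4→X14] = [3020, 3645, 2580]
r5 m[φ5→X4] = [6, 6, 3]
r5 m[X13→φ0] = [1, 1, 1]
r5 m[X4→φ1] = [1326, 1272, 546]
r5 m[X4→φ2] = [798, 1206, 774]
r5 m[X4→φ5] = [29393, 42612, 46956]
r5 m[X0→φ3] = [12, 19, 16]
r5 m[X0→φ4] = [295, 195, 125]
r5 m[X8→φ0] = [651, 1065, 1326]
r5 m[X8→φ1] = [21, 15, 13]
r5 m[X6→φ2] = [156, 158, 249]
r5 m[X6→φ3] = [666, 1494, 882]
r5 m[X14→φ4] = [1, 1, 1]
r6 m[φ0→X13] = [10452, 18357, 18075]
r6 m[φ0→X8] = [21, 15, 13]
r6 m[φ1→X4] = [133, 201, 258]
r6 m[φ1→X8] = [7872, 13122, 16212]
r6 m[φ2→X4] = [3321, 3196, 2728]
r6 m[φ2→X6] = [10356, 23022, 13506]
r6 m[φ3→X0] = [17802, 11826, 7578]
r6 m[φ3→X6] = [156, 158, 249]
r6 m[φ4→X0] = [12, 19, 16]
r6 m[φ4→X14] = [3020, 3645, 2580]
r6 m[φ5→X4] = [6, 6, 3]
r6 m[X13→φ0] = [1, 1, 1]
r6 m[X4→φ1] = [19926, 19176, 8184]
r6 m[X4→φ2] = [798, 1206, 774]
r6 m[X4→φ5] = [441693, 642396, 703824]
r6 m[X0→φ3] = [12, 19, 16]
r6 m[X0→φ4] = [17802, 11826, 7578]
r6 m[X8→φ0] = [7872, 13122, 16212]
r6 m[X8→φ1] = [21, 15, 13]
r6 m[X6→φ2] = [156, 158, 249]
r6 m[X6→φ3] = [10356, 23022, 13506]
r6 m[X14→φ4] = [1, 1, 1]
r7 m[φ0→X13] = [127830, 224460, 220608]
r7 m[φ0→X8] = [21, 15, 13]
r7 m[φ1→X4] = [133, 201, 258]
r7 m[φ1→X8] = [118374, 197328, 243864]
r7 m[φ2→X4] = [3321, 3196, 2728]
r7 m[φ2→X6] = [10356, 23022, 13506]
r7 m[φ3→X0] = [274098, 182010, 116790]
r7 m[φ3→X6] = [156, 158, 249]
r7 m[φ4→X0] = [12, 19, 16]
r7 m[φ4→X14] = [182700, 220590, 156276]
r7 m[φ5→X4] = [6, 6, 3]
r7 m[X13→φ0] = [1, 1, 1]
r7 m[X4→φ1] = [19926, 19176, 8184]
r7 m[X4→φ2] = [798, 1206, 774]
r7 m[X4→φ5] = [441693, 642396, 703824]
r7 m[X0→φ3] = [12, 19, 16]
r7 m[X0→φ4] = [17802, 11826, 7578]
r7 m[X8→φ0] = [7872, 13122, 16212]
r7 m[X8→φ1] = [21, 15, 13]
r7 m[X6→φ2] = [156, 158, 249]
r7 m[X6→φ3] = [10356, 23022, 13506]
r7 m[X14→φ4] = [1, 1, 1]
r8 m[φ0→X13] = [127830, 224460, 220608]
r8 m[φ0→X8] = [21, 15, 13]
r8 m[φ1→X4] = [133, 201, 258]
r8 m[φ1→X8] = [118374, 197328, 243864]
r8 m[φ2→X4] = [3321, 3196, 2728]
r8 m[φ2→X6] = [10356, 23022, 13506]
r8 m[φ3→X0] = [274098, 182010, 116790]
r8 m[φ3→X6] = [156, 158, 249]
r8 m[φ4→X0] = [12, 19, 16]
r8 m[φ4→X14] = [182700, 220590, 156276]
r8 m[φ5→X4] = [6, 6, 3]
r8 m[X13→φ0] = [1, 1, 1]
r8 m[X4→φ1] = [19926, 19176, 8184]
r8 m[X4→φ2] = [798, 1206, 774]
r8 m[X4→φ5] = [441693, 642396, 703824]
r8 m[X0→φ3] = [12, 19, 16]
r8 m[X0→φ4] = [274098, 182010, 116790]
r8 m[X8→φ0] = [118374, 197328, 243864]
r8 m[X8→φ1] = [21, 15, 13]
r8 m[X6→φ2] = [156, 158, 249]
r8 m[X6→φ3] = [10356, 23022, 13506]
r8 m[X14→φ4] = [1, 1, 1]
r9 m[φ0→X13] = [1922562, 3375582, 3317862]
r9 m[φ0→X8] = [21, 15, 13]
r9 m[φ1→X4] = [133, 201, 258]
r9 m[φ1→X8] = [118374, 197328, 243864]
r9 m[φ2→X4] = [3321, 3196, 2728]
r9 m[φ2→X6] = [10356, 23022, 13506]
r9 m[φ3→X0] = [274098, 182010, 116790]
r9 m[φ3→X6] = [156, 158, 249]
r9 m[φ4→X0] = [12, 19, 16]
r9 m[φ4→X14] = [2812920, 3396870, 2406216]
r9 m[φ5→X4] = [6, 6, 3]
r9 m[X13→φ0] = [1, 1, 1]
r9 m[X4→φ1] = [19926, 19176, 8184]
r9 m[X4→φ2] = [798, 1206, 774]
r9 m[X4→φ5] = [441693, 642396, 703824]
r9 m[X0→φ3] = [12, 19, 16]
r9 m[X0→φ4] = [274098, 182010, 116790]
r9 m[X8→φ0] = [118374, 197328, 243864]
r9 m[X8→φ1] = [21, 15, 13]
r9 m[X6→φ2] = [156, 158, 249]
r9 m[X6→φ3] = [10356, 23022, 13506]
r9 m[X14→φ4] = [1, 1, 1]
r10 m[φ0→X13] = [1922562, 3375582, 3317862]
r10 m[φ0→X8] = [21, 15, 13]
r10 m[φ1→X4] = [133, 201, 258]
r10 m[φ1→X8] = [118374, 197328, 243864]
r10 m[φ2→X4] = [3321, 3196, 2728]
r10 m[φ2→X6] = [10356, 23022, 13506]
r10 m[φ3→X0] = [274098, 182010, 116790]
r10 m[φ3→X6] = [156, 158, 249]
r10 m[φ4→X0] = [12, 19, 16]
r10 m[φ4→X14] = [2812920, 3396870, 2406216]
r10 m[φ5→X4] = [6, 6, 3]
r10 m[X13→φ0] = [1, 1, 1]
r10 m[X4→φ1] = [19926, 19176, 8184]
r10 m[X4→φ2] = [798, 1206, 774]
r10 m[X4→φ5] = [441693, 642396, 703824]
r10 m[X0→φ3] = [12, 19, 16]
r10 m[X0→φ4] = [274098, 182010, 116790]
r10 m[X8→φ0] = [118374, 197328, 243864]
r10 m[X8→φ1] = [21, 15, 13]
r10 m[X6→φ2] = [156, 158, 249]
r10 m[X6→φ3] = [10356, 23022, 13506]
r10 m[X14→φ4] = [1, 1, 1]
fixed point reached at round 10
b[X4] = ⊗ incoming = [2650158, 3854376, 2111472]

b[X4] = [2650158, 3854376, 2111472]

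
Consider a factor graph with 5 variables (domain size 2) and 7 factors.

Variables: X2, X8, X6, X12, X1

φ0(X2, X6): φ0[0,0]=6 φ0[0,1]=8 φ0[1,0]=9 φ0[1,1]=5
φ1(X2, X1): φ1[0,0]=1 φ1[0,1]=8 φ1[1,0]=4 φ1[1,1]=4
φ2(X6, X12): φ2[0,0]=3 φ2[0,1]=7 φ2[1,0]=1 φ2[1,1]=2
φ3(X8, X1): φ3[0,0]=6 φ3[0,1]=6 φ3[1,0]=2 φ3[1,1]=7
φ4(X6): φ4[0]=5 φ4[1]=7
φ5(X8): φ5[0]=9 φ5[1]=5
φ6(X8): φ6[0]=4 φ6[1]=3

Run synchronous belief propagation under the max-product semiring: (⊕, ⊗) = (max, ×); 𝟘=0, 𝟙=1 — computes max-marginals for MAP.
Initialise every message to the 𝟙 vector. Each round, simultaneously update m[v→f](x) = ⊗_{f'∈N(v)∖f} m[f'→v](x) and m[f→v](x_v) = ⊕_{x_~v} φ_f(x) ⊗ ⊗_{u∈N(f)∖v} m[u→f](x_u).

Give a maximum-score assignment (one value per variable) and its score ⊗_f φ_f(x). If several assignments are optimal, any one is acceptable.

init: all messages = 𝟙 over 2 values
r1 m[φ0→X2] = [8, 9]
r1 m[φ0→X6] = [9, 8]
r1 m[φ1→X2] = [8, 4]
r1 m[φ1→X1] = [4, 8]
r1 m[φ2→X6] = [7, 2]
r1 m[φ2→X12] = [3, 7]
r1 m[φ3→X8] = [6, 7]
r1 m[φ3→X1] = [6, 7]
r1 m[φ4→X6] = [5, 7]
r1 m[φ5→X8] = [9, 5]
r1 m[φ6→X8] = [4, 3]
r1 m[X2→φ0] = [1, 1]
r1 m[X2→φ1] = [1, 1]
r1 m[X8→φ3] = [1, 1]
r1 m[X8→φ5] = [1, 1]
r1 m[X8→φ6] = [1, 1]
r1 m[X6→φ0] = [1, 1]
r1 m[X6→φ2] = [1, 1]
r1 m[X6→φ4] = [1, 1]
r1 m[X12→φ2] = [1, 1]
r1 m[X1→φ1] = [1, 1]
r1 m[X1→φ3] = [1, 1]
r2 m[φ0→X2] = [8, 9]
r2 m[φ0→X6] = [9, 8]
r2 m[φ1→X2] = [8, 4]
r2 m[φ1→X1] = [4, 8]
r2 m[φ2→X6] = [7, 2]
r2 m[φ2→X12] = [3, 7]
r2 m[φ3→X8] = [6, 7]
r2 m[φ3→X1] = [6, 7]
r2 m[φ4→X6] = [5, 7]
r2 m[φ5→X8] = [9, 5]
r2 m[φ6→X8] = [4, 3]
r2 m[X2→φ0] = [8, 4]
r2 m[X2→φ1] = [8, 9]
r2 m[X8→φ3] = [36, 15]
r2 m[X8→φ5] = [24, 21]
r2 m[X8→φ6] = [54, 35]
r2 m[X6→φ0] = [35, 14]
r2 m[X6→φ2] = [45, 56]
r2 m[X6→φ4] = [63, 16]
r2 m[X12→φ2] = [1, 1]
r2 m[X1→φ1] = [6, 7]
r2 m[X1→φ3] = [4, 8]
r3 m[φ0→X2] = [210, 315]
r3 m[φ0→X6] = [48, 64]
r3 m[φ1→X2] = [56, 28]
r3 m[φ1→X1] = [36, 64]
r3 m[φ2→X6] = [7, 2]
r3 m[φ2→X12] = [135, 315]
r3 m[φ3→X8] = [48, 56]
r3 m[φ3→X1] = [216, 216]
r3 m[φ4→X6] = [5, 7]
r3 m[φ5→X8] = [9, 5]
r3 m[φ6→X8] = [4, 3]
r3 m[X2→φ0] = [8, 4]
r3 m[X2→φ1] = [8, 9]
r3 m[X8→φ3] = [36, 15]
r3 m[X8→φ5] = [24, 21]
r3 m[X8→φ6] = [54, 35]
r3 m[X6→φ0] = [35, 14]
r3 m[X6→φ2] = [45, 56]
r3 m[X6→φ4] = [63, 16]
r3 m[X12→φ2] = [1, 1]
r3 m[X1→φ1] = [6, 7]
r3 m[X1→φ3] = [4, 8]
r4 m[φ0→X2] = [210, 315]
r4 m[φ0→X6] = [48, 64]
r4 m[φ1→X2] = [56, 28]
r4 m[φ1→X1] = [36, 64]
r4 m[φ2→X6] = [7, 2]
r4 m[φ2→X12] = [135, 315]
r4 m[φ3→X8] = [48, 56]
r4 m[φ3→X1] = [216, 216]
r4 m[φ4→X6] = [5, 7]
r4 m[φ5→X8] = [9, 5]
r4 m[φ6→X8] = [4, 3]
r4 m[X2→φ0] = [56, 28]
r4 m[X2→φ1] = [210, 315]
r4 m[X8→φ3] = [36, 15]
r4 m[X8→φ5] = [192, 168]
r4 m[X8→φ6] = [432, 280]
r4 m[X6→φ0] = [35, 14]
r4 m[X6→φ2] = [240, 448]
r4 m[X6→φ4] = [336, 128]
r4 m[X12→φ2] = [1, 1]
r4 m[X1→φ1] = [216, 216]
r4 m[X1→φ3] = [36, 64]
r5 m[φ0→X2] = [210, 315]
r5 m[φ0→X6] = [336, 448]
r5 m[φ1→X2] = [1728, 864]
r5 m[φ1→X1] = [1260, 1680]
r5 m[φ2→X6] = [7, 2]
r5 m[φ2→X12] = [720, 1680]
r5 m[φ3→X8] = [384, 448]
r5 m[φ3→X1] = [216, 216]
r5 m[φ4→X6] = [5, 7]
r5 m[φ5→X8] = [9, 5]
r5 m[φ6→X8] = [4, 3]
r5 m[X2→φ0] = [56, 28]
r5 m[X2→φ1] = [210, 315]
r5 m[X8→φ3] = [36, 15]
r5 m[X8→φ5] = [192, 168]
r5 m[X8→φ6] = [432, 280]
r5 m[X6→φ0] = [35, 14]
r5 m[X6→φ2] = [240, 448]
r5 m[X6→φ4] = [336, 128]
r5 m[X12→φ2] = [1, 1]
r5 m[X1→φ1] = [216, 216]
r5 m[X1→φ3] = [36, 64]
r6 m[φ0→X2] = [210, 315]
r6 m[φ0→X6] = [336, 448]
r6 m[φ1→X2] = [1728, 864]
r6 m[φ1→X1] = [1260, 1680]
r6 m[φ2→X6] = [7, 2]
r6 m[φ2→X12] = [720, 1680]
r6 m[φ3→X8] = [384, 448]
r6 m[φ3→X1] = [216, 216]
r6 m[φ4→X6] = [5, 7]
r6 m[φ5→X8] = [9, 5]
r6 m[φ6→X8] = [4, 3]
r6 m[X2→φ0] = [1728, 864]
r6 m[X2→φ1] = [210, 315]
r6 m[X8→φ3] = [36, 15]
r6 m[X8→φ5] = [1536, 1344]
r6 m[X8→φ6] = [3456, 2240]
r6 m[X6→φ0] = [35, 14]
r6 m[X6→φ2] = [1680, 3136]
r6 m[X6→φ4] = [2352, 896]
r6 m[X12→φ2] = [1, 1]
r6 m[X1→φ1] = [216, 216]
r6 m[X1→φ3] = [1260, 1680]
r7 m[φ0→X2] = [210, 315]
r7 m[φ0→X6] = [10368, 13824]
r7 m[φ1→X2] = [1728, 864]
r7 m[φ1→X1] = [1260, 1680]
r7 m[φ2→X6] = [7, 2]
r7 m[φ2→X12] = [5040, 11760]
r7 m[φ3→X8] = [10080, 11760]
r7 m[φ3→X1] = [216, 216]
r7 m[φ4→X6] = [5, 7]
r7 m[φ5→X8] = [9, 5]
r7 m[φ6→X8] = [4, 3]
r7 m[X2→φ0] = [1728, 864]
r7 m[X2→φ1] = [210, 315]
r7 m[X8→φ3] = [36, 15]
r7 m[X8→φ5] = [1536, 1344]
r7 m[X8→φ6] = [3456, 2240]
r7 m[X6→φ0] = [35, 14]
r7 m[X6→φ2] = [1680, 3136]
r7 m[X6→φ4] = [2352, 896]
r7 m[X12→φ2] = [1, 1]
r7 m[X1→φ1] = [216, 216]
r7 m[X1→φ3] = [1260, 1680]
r8 m[φ0→X2] = [210, 315]
r8 m[φ0→X6] = [10368, 13824]
r8 m[φ1→X2] = [1728, 864]
r8 m[φ1→X1] = [1260, 1680]
r8 m[φ2→X6] = [7, 2]
r8 m[φ2→X12] = [5040, 11760]
r8 m[φ3→X8] = [10080, 11760]
r8 m[φ3→X1] = [216, 216]
r8 m[φ4→X6] = [5, 7]
r8 m[φ5→X8] = [9, 5]
r8 m[φ6→X8] = [4, 3]
r8 m[X2→φ0] = [1728, 864]
r8 m[X2→φ1] = [210, 315]
r8 m[X8→φ3] = [36, 15]
r8 m[X8→φ5] = [40320, 35280]
r8 m[X8→φ6] = [90720, 58800]
r8 m[X6→φ0] = [35, 14]
r8 m[X6→φ2] = [51840, 96768]
r8 m[X6→φ4] = [72576, 27648]
r8 m[X12→φ2] = [1, 1]
r8 m[X1→φ1] = [216, 216]
r8 m[X1→φ3] = [1260, 1680]
r9 m[φ0→X2] = [210, 315]
r9 m[φ0→X6] = [10368, 13824]
r9 m[φ1→X2] = [1728, 864]
r9 m[φ1→X1] = [1260, 1680]
r9 m[φ2→X6] = [7, 2]
r9 m[φ2→X12] = [155520, 362880]
r9 m[φ3→X8] = [10080, 11760]
r9 m[φ3→X1] = [216, 216]
r9 m[φ4→X6] = [5, 7]
r9 m[φ5→X8] = [9, 5]
r9 m[φ6→X8] = [4, 3]
r9 m[X2→φ0] = [1728, 864]
r9 m[X2→φ1] = [210, 315]
r9 m[X8→φ3] = [36, 15]
r9 m[X8→φ5] = [40320, 35280]
r9 m[X8→φ6] = [90720, 58800]
r9 m[X6→φ0] = [35, 14]
r9 m[X6→φ2] = [51840, 96768]
r9 m[X6→φ4] = [72576, 27648]
r9 m[X12→φ2] = [1, 1]
r9 m[X1→φ1] = [216, 216]
r9 m[X1→φ3] = [1260, 1680]
r10 m[φ0→X2] = [210, 315]
r10 m[φ0→X6] = [10368, 13824]
r10 m[φ1→X2] = [1728, 864]
r10 m[φ1→X1] = [1260, 1680]
r10 m[φ2→X6] = [7, 2]
r10 m[φ2→X12] = [155520, 362880]
r10 m[φ3→X8] = [10080, 11760]
r10 m[φ3→X1] = [216, 216]
r10 m[φ4→X6] = [5, 7]
r10 m[φ5→X8] = [9, 5]
r10 m[φ6→X8] = [4, 3]
r10 m[X2→φ0] = [1728, 864]
r10 m[X2→φ1] = [210, 315]
r10 m[X8→φ3] = [36, 15]
r10 m[X8→φ5] = [40320, 35280]
r10 m[X8→φ6] = [90720, 58800]
r10 m[X6→φ0] = [35, 14]
r10 m[X6→φ2] = [51840, 96768]
r10 m[X6→φ4] = [72576, 27648]
r10 m[X12→φ2] = [1, 1]
r10 m[X1→φ1] = [216, 216]
r10 m[X1→φ3] = [1260, 1680]
fixed point reached at round 10
traceback from X2: (X2=0, X8=0, X6=0, X12=1, X1=1), score=362880

assignment: (X2=0, X8=0, X6=0, X12=1, X1=1); score = 362880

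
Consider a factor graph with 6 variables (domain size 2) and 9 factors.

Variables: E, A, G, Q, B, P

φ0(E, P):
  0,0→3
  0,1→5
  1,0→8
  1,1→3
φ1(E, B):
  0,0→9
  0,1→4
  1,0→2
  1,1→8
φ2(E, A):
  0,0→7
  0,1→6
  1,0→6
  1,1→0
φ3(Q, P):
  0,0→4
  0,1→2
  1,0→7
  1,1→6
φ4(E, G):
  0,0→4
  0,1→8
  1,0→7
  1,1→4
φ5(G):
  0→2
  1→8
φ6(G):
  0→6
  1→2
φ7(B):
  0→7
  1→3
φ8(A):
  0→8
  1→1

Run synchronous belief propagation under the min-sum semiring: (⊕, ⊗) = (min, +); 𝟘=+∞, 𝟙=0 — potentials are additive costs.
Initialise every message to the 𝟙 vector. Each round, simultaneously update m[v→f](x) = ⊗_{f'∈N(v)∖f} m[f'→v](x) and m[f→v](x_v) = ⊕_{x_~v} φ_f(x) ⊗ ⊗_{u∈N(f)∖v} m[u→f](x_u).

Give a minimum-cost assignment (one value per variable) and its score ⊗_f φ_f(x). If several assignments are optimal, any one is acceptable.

assignment: (E=1, A=1, G=1, Q=0, B=0, P=1); score = 29

init: all messages = 𝟙 over 2 values
r1 m[φ0→E] = [3, 3]
r1 m[φ0→P] = [3, 3]
r1 m[φ1→E] = [4, 2]
r1 m[φ1→B] = [2, 4]
r1 m[φ2→E] = [6, 0]
r1 m[φ2→A] = [6, 0]
r1 m[φ3→Q] = [2, 6]
r1 m[φ3→P] = [4, 2]
r1 m[φ4→E] = [4, 4]
r1 m[φ4→G] = [4, 4]
r1 m[φ5→G] = [2, 8]
r1 m[φ6→G] = [6, 2]
r1 m[φ7→B] = [7, 3]
r1 m[φ8→A] = [8, 1]
r1 m[E→φ0] = [0, 0]
r1 m[E→φ1] = [0, 0]
r1 m[E→φ2] = [0, 0]
r1 m[E→φ4] = [0, 0]
r1 m[A→φ2] = [0, 0]
r1 m[A→φ8] = [0, 0]
r1 m[G→φ4] = [0, 0]
r1 m[G→φ5] = [0, 0]
r1 m[G→φ6] = [0, 0]
r1 m[Q→φ3] = [0, 0]
r1 m[B→φ1] = [0, 0]
r1 m[B→φ7] = [0, 0]
r1 m[P→φ0] = [0, 0]
r1 m[P→φ3] = [0, 0]
r2 m[φ0→E] = [3, 3]
r2 m[φ0→P] = [3, 3]
r2 m[φ1→E] = [4, 2]
r2 m[φ1→B] = [2, 4]
r2 m[φ2→E] = [6, 0]
r2 m[φ2→A] = [6, 0]
r2 m[φ3→Q] = [2, 6]
r2 m[φ3→P] = [4, 2]
r2 m[φ4→E] = [4, 4]
r2 m[φ4→G] = [4, 4]
r2 m[φ5→G] = [2, 8]
r2 m[φ6→G] = [6, 2]
r2 m[φ7→B] = [7, 3]
r2 m[φ8→A] = [8, 1]
r2 m[E→φ0] = [14, 6]
r2 m[E→φ1] = [13, 7]
r2 m[E→φ2] = [11, 9]
r2 m[E→φ4] = [13, 5]
r2 m[A→φ2] = [8, 1]
r2 m[A→φ8] = [6, 0]
r2 m[G→φ4] = [8, 10]
r2 m[G→φ5] = [10, 6]
r2 m[G→φ6] = [6, 12]
r2 m[Q→φ3] = [0, 0]
r2 m[B→φ1] = [7, 3]
r2 m[B→φ7] = [2, 4]
r2 m[P→φ0] = [4, 2]
r2 m[P→φ3] = [3, 3]
r3 m[φ0→E] = [7, 5]
r3 m[φ0→P] = [14, 9]
r3 m[φ1→E] = [7, 9]
r3 m[φ1→B] = [9, 15]
r3 m[φ2→E] = [7, 1]
r3 m[φ2→A] = [15, 9]
r3 m[φ3→Q] = [5, 9]
r3 m[φ3→P] = [4, 2]
r3 m[φ4→E] = [12, 14]
r3 m[φ4→G] = [12, 9]
r3 m[φ5→G] = [2, 8]
r3 m[φ6→G] = [6, 2]
r3 m[φ7→B] = [7, 3]
r3 m[φ8→A] = [8, 1]
r3 m[E→φ0] = [14, 6]
r3 m[E→φ1] = [13, 7]
r3 m[E→φ2] = [11, 9]
r3 m[E→φ4] = [13, 5]
r3 m[A→φ2] = [8, 1]
r3 m[A→φ8] = [6, 0]
r3 m[G→φ4] = [8, 10]
r3 m[G→φ5] = [10, 6]
r3 m[G→φ6] = [6, 12]
r3 m[Q→φ3] = [0, 0]
r3 m[B→φ1] = [7, 3]
r3 m[B→φ7] = [2, 4]
r3 m[P→φ0] = [4, 2]
r3 m[P→φ3] = [3, 3]
r4 m[φ0→E] = [7, 5]
r4 m[φ0→P] = [14, 9]
r4 m[φ1→E] = [7, 9]
r4 m[φ1→B] = [9, 15]
r4 m[φ2→E] = [7, 1]
r4 m[φ2→A] = [15, 9]
r4 m[φ3→Q] = [5, 9]
r4 m[φ3→P] = [4, 2]
r4 m[φ4→E] = [12, 14]
r4 m[φ4→G] = [12, 9]
r4 m[φ5→G] = [2, 8]
r4 m[φ6→G] = [6, 2]
r4 m[φ7→B] = [7, 3]
r4 m[φ8→A] = [8, 1]
r4 m[E→φ0] = [26, 24]
r4 m[E→φ1] = [26, 20]
r4 m[E→φ2] = [26, 28]
r4 m[E→φ4] = [21, 15]
r4 m[A→φ2] = [8, 1]
r4 m[A→φ8] = [15, 9]
r4 m[G→φ4] = [8, 10]
r4 m[G→φ5] = [18, 11]
r4 m[G→φ6] = [14, 17]
r4 m[Q→φ3] = [0, 0]
r4 m[B→φ1] = [7, 3]
r4 m[B→φ7] = [9, 15]
r4 m[P→φ0] = [4, 2]
r4 m[P→φ3] = [14, 9]
r5 m[φ0→E] = [7, 5]
r5 m[φ0→P] = [29, 27]
r5 m[φ1→E] = [7, 9]
r5 m[φ1→B] = [22, 28]
r5 m[φ2→E] = [7, 1]
r5 m[φ2→A] = [33, 28]
r5 m[φ3→Q] = [11, 15]
r5 m[φ3→P] = [4, 2]
r5 m[φ4→E] = [12, 14]
r5 m[φ4→G] = [22, 19]
r5 m[φ5→G] = [2, 8]
r5 m[φ6→G] = [6, 2]
r5 m[φ7→B] = [7, 3]
r5 m[φ8→A] = [8, 1]
r5 m[E→φ0] = [26, 24]
r5 m[E→φ1] = [26, 20]
r5 m[E→φ2] = [26, 28]
r5 m[E→φ4] = [21, 15]
r5 m[A→φ2] = [8, 1]
r5 m[A→φ8] = [15, 9]
r5 m[G→φ4] = [8, 10]
r5 m[G→φ5] = [18, 11]
r5 m[G→φ6] = [14, 17]
r5 m[Q→φ3] = [0, 0]
r5 m[B→φ1] = [7, 3]
r5 m[B→φ7] = [9, 15]
r5 m[P→φ0] = [4, 2]
r5 m[P→φ3] = [14, 9]
r6 m[φ0→E] = [7, 5]
r6 m[φ0→P] = [29, 27]
r6 m[φ1→E] = [7, 9]
r6 m[φ1→B] = [22, 28]
r6 m[φ2→E] = [7, 1]
r6 m[φ2→A] = [33, 28]
r6 m[φ3→Q] = [11, 15]
r6 m[φ3→P] = [4, 2]
r6 m[φ4→E] = [12, 14]
r6 m[φ4→G] = [22, 19]
r6 m[φ5→G] = [2, 8]
r6 m[φ6→G] = [6, 2]
r6 m[φ7→B] = [7, 3]
r6 m[φ8→A] = [8, 1]
r6 m[E→φ0] = [26, 24]
r6 m[E→φ1] = [26, 20]
r6 m[E→φ2] = [26, 28]
r6 m[E→φ4] = [21, 15]
r6 m[A→φ2] = [8, 1]
r6 m[A→φ8] = [33, 28]
r6 m[G→φ4] = [8, 10]
r6 m[G→φ5] = [28, 21]
r6 m[G→φ6] = [24, 27]
r6 m[Q→φ3] = [0, 0]
r6 m[B→φ1] = [7, 3]
r6 m[B→φ7] = [22, 28]
r6 m[P→φ0] = [4, 2]
r6 m[P→φ3] = [29, 27]
r7 m[φ0→E] = [7, 5]
r7 m[φ0→P] = [29, 27]
r7 m[φ1→E] = [7, 9]
r7 m[φ1→B] = [22, 28]
r7 m[φ2→E] = [7, 1]
r7 m[φ2→A] = [33, 28]
r7 m[φ3→Q] = [29, 33]
r7 m[φ3→P] = [4, 2]
r7 m[φ4→E] = [12, 14]
r7 m[φ4→G] = [22, 19]
r7 m[φ5→G] = [2, 8]
r7 m[φ6→G] = [6, 2]
r7 m[φ7→B] = [7, 3]
r7 m[φ8→A] = [8, 1]
r7 m[E→φ0] = [26, 24]
r7 m[E→φ1] = [26, 20]
r7 m[E→φ2] = [26, 28]
r7 m[E→φ4] = [21, 15]
r7 m[A→φ2] = [8, 1]
r7 m[A→φ8] = [33, 28]
r7 m[G→φ4] = [8, 10]
r7 m[G→φ5] = [28, 21]
r7 m[G→φ6] = [24, 27]
r7 m[Q→φ3] = [0, 0]
r7 m[B→φ1] = [7, 3]
r7 m[B→φ7] = [22, 28]
r7 m[P→φ0] = [4, 2]
r7 m[P→φ3] = [29, 27]
r8 m[φ0→E] = [7, 5]
r8 m[φ0→P] = [29, 27]
r8 m[φ1→E] = [7, 9]
r8 m[φ1→B] = [22, 28]
r8 m[φ2→E] = [7, 1]
r8 m[φ2→A] = [33, 28]
r8 m[φ3→Q] = [29, 33]
r8 m[φ3→P] = [4, 2]
r8 m[φ4→E] = [12, 14]
r8 m[φ4→G] = [22, 19]
r8 m[φ5→G] = [2, 8]
r8 m[φ6→G] = [6, 2]
r8 m[φ7→B] = [7, 3]
r8 m[φ8→A] = [8, 1]
r8 m[E→φ0] = [26, 24]
r8 m[E→φ1] = [26, 20]
r8 m[E→φ2] = [26, 28]
r8 m[E→φ4] = [21, 15]
r8 m[A→φ2] = [8, 1]
r8 m[A→φ8] = [33, 28]
r8 m[G→φ4] = [8, 10]
r8 m[G→φ5] = [28, 21]
r8 m[G→φ6] = [24, 27]
r8 m[Q→φ3] = [0, 0]
r8 m[B→φ1] = [7, 3]
r8 m[B→φ7] = [22, 28]
r8 m[P→φ0] = [4, 2]
r8 m[P→φ3] = [29, 27]
fixed point reached at round 8
traceback from E: (E=1, A=1, G=1, Q=0, B=0, P=1), score=29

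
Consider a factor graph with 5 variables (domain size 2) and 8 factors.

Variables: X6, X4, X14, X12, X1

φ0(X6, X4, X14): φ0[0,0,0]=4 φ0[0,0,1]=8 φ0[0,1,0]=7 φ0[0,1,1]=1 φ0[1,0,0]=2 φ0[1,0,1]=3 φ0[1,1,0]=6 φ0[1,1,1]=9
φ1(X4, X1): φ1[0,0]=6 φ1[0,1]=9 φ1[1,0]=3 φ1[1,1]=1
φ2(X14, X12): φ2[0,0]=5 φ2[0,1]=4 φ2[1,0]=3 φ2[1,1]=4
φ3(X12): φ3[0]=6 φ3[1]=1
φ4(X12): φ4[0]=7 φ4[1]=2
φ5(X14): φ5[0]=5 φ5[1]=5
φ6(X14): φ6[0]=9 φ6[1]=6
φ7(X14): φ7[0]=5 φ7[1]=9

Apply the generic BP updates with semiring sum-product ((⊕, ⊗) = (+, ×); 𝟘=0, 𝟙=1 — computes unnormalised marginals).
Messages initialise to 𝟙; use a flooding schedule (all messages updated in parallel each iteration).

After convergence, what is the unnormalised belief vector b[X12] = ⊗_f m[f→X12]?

b[X12] = [13683600, 698400]

init: all messages = 𝟙 over 2 values
r1 m[φ0→X6] = [20, 20]
r1 m[φ0→X4] = [17, 23]
r1 m[φ0→X14] = [19, 21]
r1 m[φ1→X4] = [15, 4]
r1 m[φ1→X1] = [9, 10]
r1 m[φ2→X14] = [9, 7]
r1 m[φ2→X12] = [8, 8]
r1 m[φ3→X12] = [6, 1]
r1 m[φ4→X12] = [7, 2]
r1 m[φ5→X14] = [5, 5]
r1 m[φ6→X14] = [9, 6]
r1 m[φ7→X14] = [5, 9]
r1 m[X6→φ0] = [1, 1]
r1 m[X4→φ0] = [1, 1]
r1 m[X4→φ1] = [1, 1]
r1 m[X14→φ0] = [1, 1]
r1 m[X14→φ2] = [1, 1]
r1 m[X14→φ5] = [1, 1]
r1 m[X14→φ6] = [1, 1]
r1 m[X14→φ7] = [1, 1]
r1 m[X12→φ2] = [1, 1]
r1 m[X12→φ3] = [1, 1]
r1 m[X12→φ4] = [1, 1]
r1 m[X1→φ1] = [1, 1]
r2 m[φ0→X6] = [20, 20]
r2 m[φ0→X4] = [17, 23]
r2 m[φ0→X14] = [19, 21]
r2 m[φ1→X4] = [15, 4]
r2 m[φ1→X1] = [9, 10]
r2 m[φ2→X14] = [9, 7]
r2 m[φ2→X12] = [8, 8]
r2 m[φ3→X12] = [6, 1]
r2 m[φ4→X12] = [7, 2]
r2 m[φ5→X14] = [5, 5]
r2 m[φ6→X14] = [9, 6]
r2 m[φ7→X14] = [5, 9]
r2 m[X6→φ0] = [1, 1]
r2 m[X4→φ0] = [15, 4]
r2 m[X4→φ1] = [17, 23]
r2 m[X14→φ0] = [2025, 1890]
r2 m[X14→φ2] = [4275, 5670]
r2 m[X14→φ5] = [7695, 7938]
r2 m[X14→φ6] = [4275, 6615]
r2 m[X14→φ7] = [7695, 4410]
r2 m[X12→φ2] = [42, 2]
r2 m[X12→φ3] = [56, 16]
r2 m[X12→φ4] = [48, 8]
r2 m[X1→φ1] = [1, 1]
r3 m[φ0→X6] = [412560, 262440]
r3 m[φ0→X4] = [32940, 45225]
r3 m[φ0→X14] = [142, 205]
r3 m[φ1→X4] = [15, 4]
r3 m[φ1→X1] = [171, 176]
r3 m[φ2→X14] = [218, 134]
r3 m[φ2→X12] = [38385, 39780]
r3 m[φ3→X12] = [6, 1]
r3 m[φ4→X12] = [7, 2]
r3 m[φ5→X14] = [5, 5]
r3 m[φ6→X14] = [9, 6]
r3 m[φ7→X14] = [5, 9]
r3 m[X6→φ0] = [1, 1]
r3 m[X4→φ0] = [15, 4]
r3 m[X4→φ1] = [17, 23]
r3 m[X14→φ0] = [2025, 1890]
r3 m[X14→φ2] = [4275, 5670]
r3 m[X14→φ5] = [7695, 7938]
r3 m[X14→φ6] = [4275, 6615]
r3 m[X14→φ7] = [7695, 4410]
r3 m[X12→φ2] = [42, 2]
r3 m[X12→φ3] = [56, 16]
r3 m[X12→φ4] = [48, 8]
r3 m[X1→φ1] = [1, 1]
r4 m[φ0→X6] = [412560, 262440]
r4 m[φ0→X4] = [32940, 45225]
r4 m[φ0→X14] = [142, 205]
r4 m[φ1→X4] = [15, 4]
r4 m[φ1→X1] = [171, 176]
r4 m[φ2→X14] = [218, 134]
r4 m[φ2→X12] = [38385, 39780]
r4 m[φ3→X12] = [6, 1]
r4 m[φ4→X12] = [7, 2]
r4 m[φ5→X14] = [5, 5]
r4 m[φ6→X14] = [9, 6]
r4 m[φ7→X14] = [5, 9]
r4 m[X6→φ0] = [1, 1]
r4 m[X4→φ0] = [15, 4]
r4 m[X4→φ1] = [32940, 45225]
r4 m[X14→φ0] = [49050, 36180]
r4 m[X14→φ2] = [31950, 55350]
r4 m[X14→φ5] = [1393020, 1483380]
r4 m[X14→φ6] = [773900, 1236150]
r4 m[X14→φ7] = [1393020, 824100]
r4 m[X12→φ2] = [42, 2]
r4 m[X12→φ3] = [268695, 79560]
r4 m[X12→φ4] = [230310, 39780]
r4 m[X1→φ1] = [1, 1]
r5 m[φ0→X6] = [8802720, 5579280]
r5 m[φ0→X4] = [692280, 999450]
r5 m[φ0→X14] = [142, 205]
r5 m[φ1→X4] = [15, 4]
r5 m[φ1→X1] = [333315, 341685]
r5 m[φ2→X14] = [218, 134]
r5 m[φ2→X12] = [325800, 349200]
r5 m[φ3→X12] = [6, 1]
r5 m[φ4→X12] = [7, 2]
r5 m[φ5→X14] = [5, 5]
r5 m[φ6→X14] = [9, 6]
r5 m[φ7→X14] = [5, 9]
r5 m[X6→φ0] = [1, 1]
r5 m[X4→φ0] = [15, 4]
r5 m[X4→φ1] = [32940, 45225]
r5 m[X14→φ0] = [49050, 36180]
r5 m[X14→φ2] = [31950, 55350]
r5 m[X14→φ5] = [1393020, 1483380]
r5 m[X14→φ6] = [773900, 1236150]
r5 m[X14→φ7] = [1393020, 824100]
r5 m[X12→φ2] = [42, 2]
r5 m[X12→φ3] = [268695, 79560]
r5 m[X12→φ4] = [230310, 39780]
r5 m[X1→φ1] = [1, 1]
r6 m[φ0→X6] = [8802720, 5579280]
r6 m[φ0→X4] = [692280, 999450]
r6 m[φ0→X14] = [142, 205]
r6 m[φ1→X4] = [15, 4]
r6 m[φ1→X1] = [333315, 341685]
r6 m[φ2→X14] = [218, 134]
r6 m[φ2→X12] = [325800, 349200]
r6 m[φ3→X12] = [6, 1]
r6 m[φ4→X12] = [7, 2]
r6 m[φ5→X14] = [5, 5]
r6 m[φ6→X14] = [9, 6]
r6 m[φ7→X14] = [5, 9]
r6 m[X6→φ0] = [1, 1]
r6 m[X4→φ0] = [15, 4]
r6 m[X4→φ1] = [692280, 999450]
r6 m[X14→φ0] = [49050, 36180]
r6 m[X14→φ2] = [31950, 55350]
r6 m[X14→φ5] = [1393020, 1483380]
r6 m[X14→φ6] = [773900, 1236150]
r6 m[X14→φ7] = [1393020, 824100]
r6 m[X12→φ2] = [42, 2]
r6 m[X12→φ3] = [2280600, 698400]
r6 m[X12→φ4] = [1954800, 349200]
r6 m[X1→φ1] = [1, 1]
r7 m[φ0→X6] = [8802720, 5579280]
r7 m[φ0→X4] = [692280, 999450]
r7 m[φ0→X14] = [142, 205]
r7 m[φ1→X4] = [15, 4]
r7 m[φ1→X1] = [7152030, 7229970]
r7 m[φ2→X14] = [218, 134]
r7 m[φ2→X12] = [325800, 349200]
r7 m[φ3→X12] = [6, 1]
r7 m[φ4→X12] = [7, 2]
r7 m[φ5→X14] = [5, 5]
r7 m[φ6→X14] = [9, 6]
r7 m[φ7→X14] = [5, 9]
r7 m[X6→φ0] = [1, 1]
r7 m[X4→φ0] = [15, 4]
r7 m[X4→φ1] = [692280, 999450]
r7 m[X14→φ0] = [49050, 36180]
r7 m[X14→φ2] = [31950, 55350]
r7 m[X14→φ5] = [1393020, 1483380]
r7 m[X14→φ6] = [773900, 1236150]
r7 m[X14→φ7] = [1393020, 824100]
r7 m[X12→φ2] = [42, 2]
r7 m[X12→φ3] = [2280600, 698400]
r7 m[X12→φ4] = [1954800, 349200]
r7 m[X1→φ1] = [1, 1]
r8 m[φ0→X6] = [8802720, 5579280]
r8 m[φ0→X4] = [692280, 999450]
r8 m[φ0→X14] = [142, 205]
r8 m[φ1→X4] = [15, 4]
r8 m[φ1→X1] = [7152030, 7229970]
r8 m[φ2→X14] = [218, 134]
r8 m[φ2→X12] = [325800, 349200]
r8 m[φ3→X12] = [6, 1]
r8 m[φ4→X12] = [7, 2]
r8 m[φ5→X14] = [5, 5]
r8 m[φ6→X14] = [9, 6]
r8 m[φ7→X14] = [5, 9]
r8 m[X6→φ0] = [1, 1]
r8 m[X4→φ0] = [15, 4]
r8 m[X4→φ1] = [692280, 999450]
r8 m[X14→φ0] = [49050, 36180]
r8 m[X14→φ2] = [31950, 55350]
r8 m[X14→φ5] = [1393020, 1483380]
r8 m[X14→φ6] = [773900, 1236150]
r8 m[X14→φ7] = [1393020, 824100]
r8 m[X12→φ2] = [42, 2]
r8 m[X12→φ3] = [2280600, 698400]
r8 m[X12→φ4] = [1954800, 349200]
r8 m[X1→φ1] = [1, 1]
fixed point reached at round 8
b[X12] = ⊗ incoming = [13683600, 698400]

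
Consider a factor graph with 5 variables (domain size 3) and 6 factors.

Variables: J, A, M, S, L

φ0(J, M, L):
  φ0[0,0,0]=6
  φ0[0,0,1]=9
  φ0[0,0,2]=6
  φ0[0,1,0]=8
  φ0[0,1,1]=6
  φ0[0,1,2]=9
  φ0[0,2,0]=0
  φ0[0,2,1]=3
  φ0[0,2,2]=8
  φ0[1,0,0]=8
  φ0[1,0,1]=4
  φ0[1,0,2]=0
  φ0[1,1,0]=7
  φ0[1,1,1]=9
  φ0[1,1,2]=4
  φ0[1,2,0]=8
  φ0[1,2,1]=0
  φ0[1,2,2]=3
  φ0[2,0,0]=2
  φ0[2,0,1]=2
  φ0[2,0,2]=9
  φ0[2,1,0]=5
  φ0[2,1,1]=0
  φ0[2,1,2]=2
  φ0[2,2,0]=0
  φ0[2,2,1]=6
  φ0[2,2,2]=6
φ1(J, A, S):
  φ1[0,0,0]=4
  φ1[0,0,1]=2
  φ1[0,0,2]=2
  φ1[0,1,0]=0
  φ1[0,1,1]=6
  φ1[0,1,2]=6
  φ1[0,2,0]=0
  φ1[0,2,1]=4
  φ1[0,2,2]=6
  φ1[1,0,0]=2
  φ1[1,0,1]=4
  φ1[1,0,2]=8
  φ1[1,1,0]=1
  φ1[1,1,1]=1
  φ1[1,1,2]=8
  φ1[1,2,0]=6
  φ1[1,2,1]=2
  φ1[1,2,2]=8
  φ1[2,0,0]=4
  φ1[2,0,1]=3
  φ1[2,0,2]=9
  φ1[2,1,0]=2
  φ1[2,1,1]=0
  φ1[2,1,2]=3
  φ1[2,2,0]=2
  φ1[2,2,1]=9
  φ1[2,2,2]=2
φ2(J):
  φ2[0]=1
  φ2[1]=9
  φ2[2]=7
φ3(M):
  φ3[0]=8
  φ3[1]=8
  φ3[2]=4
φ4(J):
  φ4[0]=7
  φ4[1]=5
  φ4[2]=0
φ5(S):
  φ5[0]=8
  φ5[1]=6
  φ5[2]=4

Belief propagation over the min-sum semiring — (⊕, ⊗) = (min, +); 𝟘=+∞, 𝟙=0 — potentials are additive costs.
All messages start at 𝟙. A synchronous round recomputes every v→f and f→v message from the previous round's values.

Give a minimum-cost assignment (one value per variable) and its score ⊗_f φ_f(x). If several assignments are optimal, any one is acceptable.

assignment: (J=2, A=1, M=2, S=1, L=0); score = 17

init: all messages = 𝟙 over 3 values
r1 m[φ0→J] = [0, 0, 0]
r1 m[φ0→M] = [0, 0, 0]
r1 m[φ0→L] = [0, 0, 0]
r1 m[φ1→J] = [0, 1, 0]
r1 m[φ1→A] = [2, 0, 0]
r1 m[φ1→S] = [0, 0, 2]
r1 m[φ2→J] = [1, 9, 7]
r1 m[φ3→M] = [8, 8, 4]
r1 m[φ4→J] = [7, 5, 0]
r1 m[φ5→S] = [8, 6, 4]
r1 m[J→φ0] = [0, 0, 0]
r1 m[J→φ1] = [0, 0, 0]
r1 m[J→φ2] = [0, 0, 0]
r1 m[J→φ4] = [0, 0, 0]
r1 m[A→φ1] = [0, 0, 0]
r1 m[M→φ0] = [0, 0, 0]
r1 m[M→φ3] = [0, 0, 0]
r1 m[S→φ1] = [0, 0, 0]
r1 m[S→φ5] = [0, 0, 0]
r1 m[L→φ0] = [0, 0, 0]
r2 m[φ0→J] = [0, 0, 0]
r2 m[φ0→M] = [0, 0, 0]
r2 m[φ0→L] = [0, 0, 0]
r2 m[φ1→J] = [0, 1, 0]
r2 m[φ1→A] = [2, 0, 0]
r2 m[φ1→S] = [0, 0, 2]
r2 m[φ2→J] = [1, 9, 7]
r2 m[φ3→M] = [8, 8, 4]
r2 m[φ4→J] = [7, 5, 0]
r2 m[φ5→S] = [8, 6, 4]
r2 m[J→φ0] = [8, 15, 7]
r2 m[J→φ1] = [8, 14, 7]
r2 m[J→φ2] = [7, 6, 0]
r2 m[J→φ4] = [1, 10, 7]
r2 m[A→φ1] = [0, 0, 0]
r2 m[M→φ0] = [8, 8, 4]
r2 m[M→φ3] = [0, 0, 0]
r2 m[S→φ1] = [8, 6, 4]
r2 m[S→φ5] = [0, 0, 2]
r2 m[L→φ0] = [0, 0, 0]
r3 m[φ0→J] = [4, 4, 4]
r3 m[φ0→M] = [9, 7, 7]
r3 m[φ0→L] = [11, 15, 17]
r3 m[φ1→J] = [6, 7, 6]
r3 m[φ1→A] = [14, 13, 13]
r3 m[φ1→S] = [8, 7, 9]
r3 m[φ2→J] = [1, 9, 7]
r3 m[φ3→M] = [8, 8, 4]
r3 m[φ4→J] = [7, 5, 0]
r3 m[φ5→S] = [8, 6, 4]
r3 m[J→φ0] = [8, 15, 7]
r3 m[J→φ1] = [8, 14, 7]
r3 m[J→φ2] = [7, 6, 0]
r3 m[J→φ4] = [1, 10, 7]
r3 m[A→φ1] = [0, 0, 0]
r3 m[M→φ0] = [8, 8, 4]
r3 m[M→φ3] = [0, 0, 0]
r3 m[S→φ1] = [8, 6, 4]
r3 m[S→φ5] = [0, 0, 2]
r3 m[L→φ0] = [0, 0, 0]
r4 m[φ0→J] = [4, 4, 4]
r4 m[φ0→M] = [9, 7, 7]
r4 m[φ0→L] = [11, 15, 17]
r4 m[φ1→J] = [6, 7, 6]
r4 m[φ1→A] = [14, 13, 13]
r4 m[φ1→S] = [8, 7, 9]
r4 m[φ2→J] = [1, 9, 7]
r4 m[φ3→M] = [8, 8, 4]
r4 m[φ4→J] = [7, 5, 0]
r4 m[φ5→S] = [8, 6, 4]
r4 m[J→φ0] = [14, 21, 13]
r4 m[J→φ1] = [12, 18, 11]
r4 m[J→φ2] = [17, 16, 10]
r4 m[J→φ4] = [11, 20, 17]
r4 m[A→φ1] = [0, 0, 0]
r4 m[M→φ0] = [8, 8, 4]
r4 m[M→φ3] = [9, 7, 7]
r4 m[S→φ1] = [8, 6, 4]
r4 m[S→φ5] = [8, 7, 9]
r4 m[L→φ0] = [0, 0, 0]
r5 m[φ0→J] = [4, 4, 4]
r5 m[φ0→M] = [15, 13, 13]
r5 m[φ0→L] = [17, 21, 23]
r5 m[φ1→J] = [6, 7, 6]
r5 m[φ1→A] = [18, 17, 17]
r5 m[φ1→S] = [12, 11, 13]
r5 m[φ2→J] = [1, 9, 7]
r5 m[φ3→M] = [8, 8, 4]
r5 m[φ4→J] = [7, 5, 0]
r5 m[φ5→S] = [8, 6, 4]
r5 m[J→φ0] = [14, 21, 13]
r5 m[J→φ1] = [12, 18, 11]
r5 m[J→φ2] = [17, 16, 10]
r5 m[J→φ4] = [11, 20, 17]
r5 m[A→φ1] = [0, 0, 0]
r5 m[M→φ0] = [8, 8, 4]
r5 m[M→φ3] = [9, 7, 7]
r5 m[S→φ1] = [8, 6, 4]
r5 m[S→φ5] = [8, 7, 9]
r5 m[L→φ0] = [0, 0, 0]
r6 m[φ0→J] = [4, 4, 4]
r6 m[φ0→M] = [15, 13, 13]
r6 m[φ0→L] = [17, 21, 23]
r6 m[φ1→J] = [6, 7, 6]
r6 m[φ1→A] = [18, 17, 17]
r6 m[φ1→S] = [12, 11, 13]
r6 m[φ2→J] = [1, 9, 7]
r6 m[φ3→M] = [8, 8, 4]
r6 m[φ4→J] = [7, 5, 0]
r6 m[φ5→S] = [8, 6, 4]
r6 m[J→φ0] = [14, 21, 13]
r6 m[J→φ1] = [12, 18, 11]
r6 m[J→φ2] = [17, 16, 10]
r6 m[J→φ4] = [11, 20, 17]
r6 m[A→φ1] = [0, 0, 0]
r6 m[M→φ0] = [8, 8, 4]
r6 m[M→φ3] = [15, 13, 13]
r6 m[S→φ1] = [8, 6, 4]
r6 m[S→φ5] = [12, 11, 13]
r6 m[L→φ0] = [0, 0, 0]
r7 m[φ0→J] = [4, 4, 4]
r7 m[φ0→M] = [15, 13, 13]
r7 m[φ0→L] = [17, 21, 23]
r7 m[φ1→J] = [6, 7, 6]
r7 m[φ1→A] = [18, 17, 17]
r7 m[φ1→S] = [12, 11, 13]
r7 m[φ2→J] = [1, 9, 7]
r7 m[φ3→M] = [8, 8, 4]
r7 m[φ4→J] = [7, 5, 0]
r7 m[φ5→S] = [8, 6, 4]
r7 m[J→φ0] = [14, 21, 13]
r7 m[J→φ1] = [12, 18, 11]
r7 m[J→φ2] = [17, 16, 10]
r7 m[J→φ4] = [11, 20, 17]
r7 m[A→φ1] = [0, 0, 0]
r7 m[M→φ0] = [8, 8, 4]
r7 m[M→φ3] = [15, 13, 13]
r7 m[S→φ1] = [8, 6, 4]
r7 m[S→φ5] = [12, 11, 13]
r7 m[L→φ0] = [0, 0, 0]
fixed point reached at round 7
traceback from J: (J=2, A=1, M=2, S=1, L=0), score=17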